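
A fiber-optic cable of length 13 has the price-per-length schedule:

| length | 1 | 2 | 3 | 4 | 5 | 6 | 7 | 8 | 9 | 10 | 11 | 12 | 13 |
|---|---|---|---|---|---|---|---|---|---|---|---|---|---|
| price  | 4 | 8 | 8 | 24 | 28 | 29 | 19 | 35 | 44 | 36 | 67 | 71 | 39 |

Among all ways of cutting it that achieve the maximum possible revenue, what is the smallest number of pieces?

Build r[k] bottom-up: r[k] = max over allowed piece i of (p[i] + r[k−i]).
r[1] = 4
r[2] = max(4+4, 8+0) = 8
r[3] = max(4+8, 8+4, 8+0) = 12
r[4] = max(4+12, 8+8, 8+4, 24+0) = 24
r[5] = max(4+24, 8+12, 8+8, 24+4, 28+0) = 28
r[6] = max(4+28, 8+24, 8+12, 24+8, 28+4, 29+0) = 32
r[7] = max(4+32, 8+28, 8+24, …, 29+4, 19+0) = 36
r[8] = max(4+36, 8+32, 8+28, …, 19+4, 35+0) = 48
r[9] = max(4+48, 8+36, 8+32, …, 35+4, 44+0) = 52
r[10] = max(4+52, 8+48, 8+36, …, 44+4, 36+0) = 56
r[11] = max(4+56, 8+52, 8+48, …, 36+4, 67+0) = 67
r[12] = max(4+67, 8+56, 8+52, …, 67+4, 71+0) = 72
r[13] = max(4+72, 8+67, 8+56, …, 71+4, 39+0) = 76
Maximum revenue is $76.
Now minimize piece count subject to staying optimal: for each k, pieces[k] = 1 + min over i with p[i]+r[k−i]=r[k] of pieces[k−i].
pieces[10] = 2
pieces[11] = 1
pieces[12] = 3
pieces[13] = 3

3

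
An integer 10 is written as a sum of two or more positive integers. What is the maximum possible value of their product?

36

Let prod[k] be the best product for length k (with at least one cut). For each first piece i, the rest contributes max(k−i, prod[k−i]).
prod[2] = 1*max(1,0) = 1*1 = 1
prod[3] = max(1*2, 2*1) = 2
prod[4] = max(1*3, 2*2, 3*1) = 4
prod[5] = max(1*4, 2*3, 3*2, 4*1) = 6
prod[6] = max(1*6, 2*4, 3*3, 4*2, 5*1) = 9
prod[7] = max(1*9, 2*6, 3*4, 4*3, 5*2, 6*1) = 12
prod[8] = max(1*12, 2*9, 3*6, …, 6*2, 7*1) = 18
prod[9] = max(1*18, 2*12, 3*9, …, 7*2, 8*1) = 27
prod[10] = max(1*27, 2*18, 3*12, …, 8*2, 9*1) = 36
One optimal split: 3 + 3 + 2 + 2; product 3*3*2*2 = 36.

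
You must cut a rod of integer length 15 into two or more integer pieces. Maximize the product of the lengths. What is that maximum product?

Let f[k] be the best product for length k (with at least one cut). For each first piece i, the rest contributes max(k−i, f[k−i]).
f[2] = 1×max(1,0) = 1×1 = 1
f[3] = 1×max(2,1) = 1×2 = 2
f[4] = 2×max(2,1) = 2×2 = 4
f[5] = 2×max(3,2) = 2×3 = 6
f[6] = 3×max(3,2) = 3×3 = 9
f[7] = 2×max(5,6) = 2×6 = 12
f[8] = 2×max(6,9) = 2×9 = 18
f[9] = 3×max(6,9) = 3×9 = 27
f[10] = 2×max(8,18) = 2×18 = 36
f[11] = 2×max(9,27) = 2×27 = 54
f[12] = 3×max(9,27) = 3×27 = 81
f[13] = 2×max(11,54) = 2×54 = 108
f[14] = 2×max(12,81) = 2×81 = 162
f[15] = 3×max(12,81) = 3×81 = 243
One optimal split: 3 + 3 + 3 + 3 + 3; product 3×3×3×3×3 = 243.

243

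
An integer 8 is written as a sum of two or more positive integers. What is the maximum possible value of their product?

18

Fill prod[k] for k=2..8: at each k try every first piece i and multiply by the better of (k−i) uncut or prod[k−i].
prod[2] = 1×max(1,0) = 1×1 = 1
prod[3] = 1×max(2,1) = 1×2 = 2
prod[4] = 2×max(2,1) = 2×2 = 4
prod[5] = 2×max(3,2) = 2×3 = 6
prod[6] = 3×max(3,2) = 3×3 = 9
prod[7] = 2×max(5,6) = 2×6 = 12
prod[8] = 2×max(6,9) = 2×9 = 18
One optimal split: 3 + 3 + 2; product 3×3×2 = 18.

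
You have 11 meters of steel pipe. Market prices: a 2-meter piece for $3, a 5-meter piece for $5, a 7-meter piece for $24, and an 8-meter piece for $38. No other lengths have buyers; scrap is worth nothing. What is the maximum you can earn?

41

Consider every possible first cut. best[k] is the best of p[i]+best[k−i] over all sellable i≤k.
best[1] = 0
best[2] = 3
best[3] = 3
best[4] = 6  (first piece 2, then best[2]=3)
best[5] = 6
best[6] = 9  (first piece 2, then best[4]=6)
best[7] = 24
best[8] = 38
best[9] = 38
best[10] = 41  (first piece 2, then best[8]=38)
best[11] = 41
One optimal cutting: pieces 8 + 2 with 1 meter of scrap → $41.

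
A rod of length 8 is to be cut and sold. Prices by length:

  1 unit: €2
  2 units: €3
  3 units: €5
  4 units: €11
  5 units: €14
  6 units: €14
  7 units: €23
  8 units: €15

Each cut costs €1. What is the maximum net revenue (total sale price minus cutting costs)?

24

Build r[k] bottom-up: r[k] = max over allowed piece i of (p[i] + r[k−i]) − 1 per cut.
r[1] = 2
r[2] = max(2+2-1, 3+0) = 3
r[3] = max(2+3-1, 3+2-1, 5+0) = 5
r[4] = max(2+5-1, 3+3-1, 5+2-1, 11+0) = 11
r[5] = max(2+11-1, 3+5-1, 5+3-1, 11+2-1, 14+0) = 14
r[6] = max(2+14-1, 3+11-1, 5+5-1, 11+3-1, 14+2-1, 14+0) = 15
r[7] = max(2+15-1, 3+14-1, 5+11-1, …, 14+2-1, 23+0) = 23
r[8] = max(2+23-1, 3+15-1, 5+14-1, …, 23+2-1, 15+0) = 24
One optimal plan: pieces 7 + 1 (1 cut) → €25 − €1 = €24.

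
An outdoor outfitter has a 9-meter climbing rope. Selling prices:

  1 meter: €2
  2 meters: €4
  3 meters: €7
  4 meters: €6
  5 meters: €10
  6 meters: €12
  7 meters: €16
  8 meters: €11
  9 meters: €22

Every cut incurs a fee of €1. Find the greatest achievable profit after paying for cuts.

22

Consider every possible first cut. r[k] is the best of p[i]+r[k−i] over all sellable i≤k, charging 1 whenever i<k.
r[1] = 2
r[2] = max(2+2-1, 4+0) = 4
r[3] = max(2+4-1, 4+2-1, 7+0) = 7
r[4] = max(2+7-1, 4+4-1, 7+2-1, 6+0) = 8
r[5] = max(2+8-1, 4+7-1, 7+4-1, 6+2-1, 10+0) = 10
r[6] = max(2+10-1, 4+8-1, 7+7-1, 6+4-1, 10+2-1, 12+0) = 13
r[7] = max(2+13-1, 4+10-1, 7+8-1, …, 12+2-1, 16+0) = 16
r[8] = max(2+16-1, 4+13-1, 7+10-1, …, 16+2-1, 11+0) = 17
r[9] = max(2+17-1, 4+16-1, 7+13-1, …, 11+2-1, 22+0) = 22
Best is to make no cuts and sell whole for €22.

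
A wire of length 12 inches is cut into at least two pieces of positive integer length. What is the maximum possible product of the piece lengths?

81

Define g[k] = max over 1≤i<k of i · max(k−i, g[k−i]); the inner max lets the remainder stay uncut if that's better.
g[2] = 1·max(1,0) = 1·1 = 1
g[3] = max(1·2, 2·1) = 2
g[4] = max(1·3, 2·2, 3·1) = 4
g[5] = max(1·4, 2·3, 3·2, 4·1) = 6
g[6] = max(1·6, 2·4, 3·3, 4·2, 5·1) = 9
g[7] = max(1·9, 2·6, 3·4, 4·3, 5·2, 6·1) = 12
g[8] = max(1·12, 2·9, 3·6, …, 6·2, 7·1) = 18
g[9] = max(1·18, 2·12, 3·9, …, 7·2, 8·1) = 27
g[10] = max(1·27, 2·18, 3·12, …, 8·2, 9·1) = 36
g[11] = max(1·36, 2·27, 3·18, …, 9·2, 10·1) = 54
g[12] = max(1·54, 2·36, 3·27, …, 10·2, 11·1) = 81
One optimal split: 3 + 3 + 3 + 3; product 3·3·3·3 = 81.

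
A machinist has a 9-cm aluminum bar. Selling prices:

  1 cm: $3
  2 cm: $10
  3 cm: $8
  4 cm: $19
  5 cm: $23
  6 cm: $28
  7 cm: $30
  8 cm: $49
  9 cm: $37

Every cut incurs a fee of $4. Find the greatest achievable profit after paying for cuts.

Build r[k] bottom-up: r[k] = max over allowed piece i of (p[i] + r[k−i]) − 4 per cut.
r[1] = 3
r[2] = max(3+3-4, 10+0) = 10
r[3] = max(3+10-4, 10+3-4, 8+0) = 9
r[4] = max(3+9-4, 10+10-4, 8+3-4, 19+0) = 19
r[5] = max(3+19-4, 10+9-4, 8+10-4, 19+3-4, 23+0) = 23
r[6] = max(3+23-4, 10+19-4, 8+9-4, 19+10-4, 23+3-4, 28+0) = 28
r[7] = max(3+28-4, 10+23-4, 8+19-4, …, 28+3-4, 30+0) = 30
r[8] = max(3+30-4, 10+28-4, 8+23-4, …, 30+3-4, 49+0) = 49
r[9] = max(3+49-4, 10+30-4, 8+28-4, …, 49+3-4, 37+0) = 48
One optimal plan: pieces 8 + 1 (1 cut) → $52 − $4 = $48.

48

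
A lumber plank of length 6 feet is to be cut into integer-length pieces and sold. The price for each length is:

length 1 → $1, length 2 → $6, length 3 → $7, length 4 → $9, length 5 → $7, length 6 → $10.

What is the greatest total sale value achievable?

18

Let best[k] be the best obtainable value from length k. For each k, try every first piece i and keep the best of price[i] + best[k−i].
best[1] = 1
best[2] = max(1+1, 6+0) = 6
best[3] = max(1+6, 6+1, 7+0) = 7
best[4] = max(1+7, 6+6, 7+1, 9+0) = 12
best[5] = max(1+12, 6+7, 7+6, 9+1, 7+0) = 13
best[6] = max(1+13, 6+12, 7+7, 9+6, 7+1, 10+0) = 18
One optimal cutting: 2 + 2 + 2 → $6 + $6 + $6 = $18.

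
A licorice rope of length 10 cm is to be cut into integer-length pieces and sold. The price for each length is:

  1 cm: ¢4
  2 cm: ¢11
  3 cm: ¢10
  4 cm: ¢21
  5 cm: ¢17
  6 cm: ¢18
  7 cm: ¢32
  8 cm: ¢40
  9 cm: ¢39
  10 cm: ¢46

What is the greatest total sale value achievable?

Consider every possible first cut. v[k] is the best of p[i]+v[k−i] over all sellable i≤k.
v[1] = 4
v[2] = 11
v[3] = 15  (first piece 1, then v[2]=11)
v[4] = 22  (first piece 2, then v[2]=11)
v[5] = 26  (first piece 1, then v[4]=22)
v[6] = 33  (first piece 2, then v[4]=22)
v[7] = 37  (first piece 1, then v[6]=33)
v[8] = 44  (first piece 2, then v[6]=33)
v[9] = 48  (first piece 1, then v[8]=44)
v[10] = 55  (first piece 2, then v[8]=44)
One optimal cutting: 2 + 2 + 2 + 2 + 2 → ¢11 + ¢11 + ¢11 + ¢11 + ¢11 = ¢55.

55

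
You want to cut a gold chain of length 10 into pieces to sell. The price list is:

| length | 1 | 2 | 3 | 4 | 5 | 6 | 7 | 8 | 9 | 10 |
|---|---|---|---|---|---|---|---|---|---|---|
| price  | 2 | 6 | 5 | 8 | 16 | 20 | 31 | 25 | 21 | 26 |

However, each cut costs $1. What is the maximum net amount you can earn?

Build net[k] bottom-up: net[k] = max over allowed piece i of (p[i] + net[k−i]) − 1 per cut.
net[1] = 2
net[2] = max(2+2-1, 6+0) = 6
net[3] = max(2+6-1, 6+2-1, 5+0) = 7
net[4] = max(2+7-1, 6+6-1, 5+2-1, 8+0) = 11
net[5] = max(2+11-1, 6+7-1, 5+6-1, 8+2-1, 16+0) = 16
net[6] = max(2+16-1, 6+11-1, 5+7-1, 8+6-1, 16+2-1, 20+0) = 20
net[7] = max(2+20-1, 6+16-1, 5+11-1, …, 20+2-1, 31+0) = 31
net[8] = max(2+31-1, 6+20-1, 5+16-1, …, 31+2-1, 25+0) = 32
net[9] = max(2+32-1, 6+31-1, 5+20-1, …, 25+2-1, 21+0) = 36
net[10] = max(2+36-1, 6+32-1, 5+31-1, …, 21+2-1, 26+0) = 37
One optimal plan: pieces 7 + 2 + 1 (2 cuts) → $39 − $2 = $37.

37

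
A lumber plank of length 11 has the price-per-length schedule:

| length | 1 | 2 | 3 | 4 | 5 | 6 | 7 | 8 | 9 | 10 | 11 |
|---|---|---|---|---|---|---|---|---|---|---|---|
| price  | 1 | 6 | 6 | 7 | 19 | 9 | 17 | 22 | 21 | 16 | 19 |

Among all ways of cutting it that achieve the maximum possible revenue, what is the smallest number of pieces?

Consider every possible first cut. r[k] is the best of p[i]+r[k−i] over all sellable i≤k.
r[1] = 1
r[2] = 6
r[3] = 7  (first piece 1, then r[2]=6)
r[4] = 12  (first piece 2, then r[2]=6)
r[5] = 19
r[6] = 20  (first piece 1, then r[5]=19)
r[7] = 25  (first piece 2, then r[5]=19)
r[8] = 26  (first piece 1, then r[7]=25)
r[9] = 31  (first piece 2, then r[7]=25)
r[10] = 38  (first piece 5, then r[5]=19)
r[11] = 39  (first piece 1, then r[10]=38)
Maximum revenue is $39.
Now minimize piece count subject to staying optimal: for each k, pieces[k] = 1 + min over i with p[i]+r[k−i]=r[k] of pieces[k−i].
pieces[8] = 3
pieces[9] = 3
pieces[10] = 2
pieces[11] = 3

3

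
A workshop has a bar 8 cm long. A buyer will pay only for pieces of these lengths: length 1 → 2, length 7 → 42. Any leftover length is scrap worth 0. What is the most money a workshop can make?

44

Let best[k] be the best obtainable value from length k. For each k, try every first piece i and keep the best of price[i] + best[k−i].
best[1] = 2
best[2] = 4  (first piece 1, then best[1]=2)
best[3] = 6  (first piece 1, then best[2]=4)
best[4] = 8  (first piece 1, then best[3]=6)
best[5] = 10  (first piece 1, then best[4]=8)
best[6] = 12  (first piece 1, then best[5]=10)
best[7] = 42
best[8] = 44  (first piece 1, then best[7]=42)
One optimal cutting: 7 + 1 → 44.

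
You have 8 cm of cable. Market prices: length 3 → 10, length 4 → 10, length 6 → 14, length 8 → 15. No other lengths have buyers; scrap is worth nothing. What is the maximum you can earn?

20

Let f[k] be the best obtainable value from length k. For each k, try every first piece i and keep the best of price[i] + f[k−i].
f[1] = 0
f[2] = 0
f[3] = 10
f[4] = 10
f[5] = 10
f[6] = 20  (first piece 3, then f[3]=10)
f[7] = 20
f[8] = 20
One optimal cutting: pieces 3 + 3 with 2 cm of scrap → 20.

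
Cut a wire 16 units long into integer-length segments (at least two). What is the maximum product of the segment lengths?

Define m[k] = max over 1≤i<k of i · max(k−i, m[k−i]); the inner max lets the remainder stay uncut if that's better.
m[2] = 1·max(1,0) = 1·1 = 1
m[3] = max(1·2, 2·1) = 2
m[4] = max(1·3, 2·2, 3·1) = 4
m[5] = max(1·4, 2·3, 3·2, 4·1) = 6
m[6] = max(1·6, 2·4, 3·3, 4·2, 5·1) = 9
m[7] = max(1·9, 2·6, 3·4, 4·3, 5·2, 6·1) = 12
m[8] = max(1·12, 2·9, 3·6, …, 6·2, 7·1) = 18
m[9] = max(1·18, 2·12, 3·9, …, 7·2, 8·1) = 27
m[10] = max(1·27, 2·18, 3·12, …, 8·2, 9·1) = 36
m[11] = max(1·36, 2·27, 3·18, …, 9·2, 10·1) = 54
m[12] = max(1·54, 2·36, 3·27, …, 10·2, 11·1) = 81
m[13] = max(1·81, 2·54, 3·36, …, 11·2, 12·1) = 108
m[14] = max(1·108, 2·81, 3·54, …, 12·2, 13·1) = 162
m[15] = max(1·162, 2·108, 3·81, …, 13·2, 14·1) = 243
m[16] = max(1·243, 2·162, 3·108, …, 14·2, 15·1) = 324
One optimal split: 3 + 3 + 3 + 3 + 2 + 2; product 3·3·3·3·2·2 = 324.

324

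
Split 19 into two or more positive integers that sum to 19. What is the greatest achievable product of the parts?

972

Fill P[k] for k=2..19: at each k try every first piece i and multiply by the better of (k−i) uncut or P[k−i].
P[2] = 1*max(1,0) = 1*1 = 1
P[3] = 1*max(2,1) = 1*2 = 2
P[4] = 2*max(2,1) = 2*2 = 4
P[5] = 2*max(3,2) = 2*3 = 6
P[6] = 3*max(3,2) = 3*3 = 9
P[7] = 2*max(5,6) = 2*6 = 12
P[8] = 2*max(6,9) = 2*9 = 18
P[9] = 3*max(6,9) = 3*9 = 27
P[10] = 2*max(8,18) = 2*18 = 36
P[11] = 2*max(9,27) = 2*27 = 54
P[12] = 3*max(9,27) = 3*27 = 81
P[13] = 2*max(11,54) = 2*54 = 108
P[14] = 2*max(12,81) = 2*81 = 162
P[15] = 3*max(12,81) = 3*81 = 243
P[16] = 2*max(14,162) = 2*162 = 324
P[17] = 2*max(15,243) = 2*243 = 486
P[18] = 3*max(15,243) = 3*243 = 729
P[19] = 2*max(17,486) = 2*486 = 972
One optimal split: 3 + 3 + 3 + 3 + 3 + 2 + 2; product 3*3*3*3*3*2*2 = 972.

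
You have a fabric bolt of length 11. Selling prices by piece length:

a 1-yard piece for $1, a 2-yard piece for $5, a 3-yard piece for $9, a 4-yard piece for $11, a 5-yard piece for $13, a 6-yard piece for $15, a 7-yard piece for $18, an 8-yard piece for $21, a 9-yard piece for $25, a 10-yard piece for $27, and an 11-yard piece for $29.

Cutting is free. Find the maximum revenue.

32

Build R[k] bottom-up: R[k] = max over allowed piece i of (p[i] + R[k−i]).
R[1] = 1
R[2] = 5
R[3] = 9
R[4] = 11
R[5] = 14  (first piece 2, then R[3]=9)
R[6] = 18  (first piece 3, then R[3]=9)
R[7] = 20  (first piece 3, then R[4]=11)
R[8] = 23  (first piece 2, then R[6]=18)
R[9] = 27  (first piece 3, then R[6]=18)
R[10] = 29  (first piece 3, then R[7]=20)
R[11] = 32  (first piece 2, then R[9]=27)
One optimal cutting: 3 + 3 + 3 + 2 → $9 + $9 + $9 + $5 = $32.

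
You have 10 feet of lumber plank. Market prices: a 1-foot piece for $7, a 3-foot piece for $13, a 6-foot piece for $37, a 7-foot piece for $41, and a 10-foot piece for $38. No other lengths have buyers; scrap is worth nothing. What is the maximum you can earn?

Consider every possible first cut. best[k] is the best of p[i]+best[k−i] over all sellable i≤k.
best[1] = 7
best[2] = 14  (first piece 1, then best[1]=7)
best[3] = 21  (first piece 1, then best[2]=14)
best[4] = 28  (first piece 1, then best[3]=21)
best[5] = 35  (first piece 1, then best[4]=28)
best[6] = 42  (first piece 1, then best[5]=35)
best[7] = 49  (first piece 1, then best[6]=42)
best[8] = 56  (first piece 1, then best[7]=49)
best[9] = 63  (first piece 1, then best[8]=56)
best[10] = 70  (first piece 1, then best[9]=63)
One optimal cutting: 1 + 1 + 1 + 1 + 1 + 1 + 1 + 1 + 1 + 1 → $70.

70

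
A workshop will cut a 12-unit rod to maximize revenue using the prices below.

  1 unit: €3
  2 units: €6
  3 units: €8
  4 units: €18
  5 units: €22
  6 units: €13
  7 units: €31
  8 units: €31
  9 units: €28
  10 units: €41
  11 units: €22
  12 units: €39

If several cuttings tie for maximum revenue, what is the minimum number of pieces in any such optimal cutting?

Build r[k] bottom-up: r[k] = max over allowed piece i of (p[i] + r[k−i]).
r[1] = 3
r[2] = 6  (first piece 1, then r[1]=3)
r[3] = 9  (first piece 1, then r[2]=6)
r[4] = 18
r[5] = 22
r[6] = 25  (first piece 1, then r[5]=22)
r[7] = 31
r[8] = 36  (first piece 4, then r[4]=18)
r[9] = 40  (first piece 4, then r[5]=22)
r[10] = 44  (first piece 5, then r[5]=22)
r[11] = 49  (first piece 4, then r[7]=31)
r[12] = 54  (first piece 4, then r[8]=36)
Maximum revenue is €54.
Now minimize piece count subject to staying optimal: for each k, pieces[k] = 1 + min over i with p[i]+r[k−i]=r[k] of pieces[k−i].
pieces[9] = 2
pieces[10] = 2
pieces[11] = 2
pieces[12] = 3

3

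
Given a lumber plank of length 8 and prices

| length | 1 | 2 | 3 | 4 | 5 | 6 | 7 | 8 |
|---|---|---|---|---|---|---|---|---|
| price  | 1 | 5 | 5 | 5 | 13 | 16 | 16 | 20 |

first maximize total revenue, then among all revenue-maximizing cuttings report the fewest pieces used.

Let r[k] be the best obtainable value from length k. For each k, try every first piece i and keep the best of price[i] + r[k−i].
r[1] = 1
r[2] = 5
r[3] = 6  (first piece 1, then r[2]=5)
r[4] = 10  (first piece 2, then r[2]=5)
r[5] = 13
r[6] = 16
r[7] = 18  (first piece 2, then r[5]=13)
r[8] = 21  (first piece 2, then r[6]=16)
Maximum revenue is $21.
Now minimize piece count subject to staying optimal: for each k, pieces[k] = 1 + min over i with p[i]+r[k−i]=r[k] of pieces[k−i].
pieces[5] = 1
pieces[6] = 1
pieces[7] = 2
pieces[8] = 2

2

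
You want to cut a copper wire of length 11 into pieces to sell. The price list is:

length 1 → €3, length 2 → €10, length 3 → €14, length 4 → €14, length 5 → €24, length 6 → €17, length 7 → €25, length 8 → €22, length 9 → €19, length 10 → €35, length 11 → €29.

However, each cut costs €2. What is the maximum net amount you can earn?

Let net[k] be the best obtainable value from length k. For each k, try every first piece i and keep the best of price[i] + net[k−i] minus the 2 cut fee when i<k.
net[1] = 3
net[2] = 10
net[3] = 14
net[4] = 18  (first piece 2, then net[2]=10)
net[5] = 24
net[6] = 26  (first piece 2, then net[4]=18)
net[7] = 32  (first piece 2, then net[5]=24)
net[8] = 36  (first piece 3, then net[5]=24)
net[9] = 40  (first piece 2, then net[7]=32)
net[10] = 46  (first piece 5, then net[5]=24)
net[11] = 48  (first piece 2, then net[9]=40)
One optimal plan: pieces 5 + 2 + 2 + 2 (3 cuts) → €54 − €6 = €48.

48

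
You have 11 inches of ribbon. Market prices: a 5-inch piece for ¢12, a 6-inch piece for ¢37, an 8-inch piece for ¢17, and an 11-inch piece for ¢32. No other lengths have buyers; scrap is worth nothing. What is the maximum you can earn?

Build r[k] bottom-up: r[k] = max over allowed piece i of (p[i] + r[k−i]).
r[1] = 0
r[2] = 0
r[3] = 0
r[4] = 0
r[5] = 12
r[6] = max(12+0, 37+0) = 37
r[7] = max(12+0, 37+0) = 37
r[8] = max(12+0, 37+0, 17+0) = 37
r[9] = max(12+0, 37+0, 17+0) = 37
r[10] = max(12+12, 37+0, 17+0) = 37
r[11] = max(12+37, 37+12, 17+0, 32+0) = 49
One optimal cutting: 6 + 5 → ¢49.

49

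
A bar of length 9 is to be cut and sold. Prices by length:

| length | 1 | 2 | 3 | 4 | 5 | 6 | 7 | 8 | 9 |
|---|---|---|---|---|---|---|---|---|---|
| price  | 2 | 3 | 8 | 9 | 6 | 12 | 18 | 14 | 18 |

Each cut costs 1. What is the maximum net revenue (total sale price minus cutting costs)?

Let net[k] be the best obtainable value from length k. For each k, try every first piece i and keep the best of price[i] + net[k−i] minus the 1 cut fee when i<k.
net[1] = 2
net[2] = max(2+2-1, 3+0) = 3
net[3] = max(2+3-1, 3+2-1, 8+0) = 8
net[4] = max(2+8-1, 3+3-1, 8+2-1, 9+0) = 9
net[5] = max(2+9-1, 3+8-1, 8+3-1, 9+2-1, 6+0) = 10
net[6] = max(2+10-1, 3+9-1, 8+8-1, 9+3-1, 6+2-1, 12+0) = 15
net[7] = max(2+15-1, 3+10-1, 8+9-1, …, 12+2-1, 18+0) = 18
net[8] = max(2+18-1, 3+15-1, 8+10-1, …, 18+2-1, 14+0) = 19
net[9] = max(2+19-1, 3+18-1, 8+15-1, …, 14+2-1, 18+0) = 22
One optimal plan: pieces 3 + 3 + 3 (2 cuts) → 24 − 2 = 22.

22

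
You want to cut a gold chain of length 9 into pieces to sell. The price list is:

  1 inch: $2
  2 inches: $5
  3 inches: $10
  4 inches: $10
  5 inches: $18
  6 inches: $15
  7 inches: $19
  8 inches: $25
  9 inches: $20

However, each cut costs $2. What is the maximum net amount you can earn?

Let r[k] be the best obtainable value from length k. For each k, try every first piece i and keep the best of price[i] + r[k−i] minus the 2 cut fee when i<k.
r[1] = 2
r[2] = 5
r[3] = 10
r[4] = 10  (first piece 1, then r[3]=10)
r[5] = 18
r[6] = 18  (first piece 1, then r[5]=18)
r[7] = 21  (first piece 2, then r[5]=18)
r[8] = 26  (first piece 3, then r[5]=18)
r[9] = 26  (first piece 1, then r[8]=26)
One optimal plan: pieces 5 + 3 + 1 (2 cuts) → $30 − $4 = $26.

26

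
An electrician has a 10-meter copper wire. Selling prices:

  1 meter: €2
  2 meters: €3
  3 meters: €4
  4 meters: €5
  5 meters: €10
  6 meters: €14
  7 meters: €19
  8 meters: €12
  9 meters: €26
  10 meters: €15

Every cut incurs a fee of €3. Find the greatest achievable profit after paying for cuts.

Build v[k] bottom-up: v[k] = max over allowed piece i of (p[i] + v[k−i]) − 3 per cut.
v[1] = 2
v[2] = 3
v[3] = 4
v[4] = 5
v[5] = 10
v[6] = 14
v[7] = 19
v[8] = 18  (first piece 1, then v[7]=19)
v[9] = 26
v[10] = 25  (first piece 1, then v[9]=26)
One optimal plan: pieces 9 + 1 (1 cut) → €28 − €3 = €25.

25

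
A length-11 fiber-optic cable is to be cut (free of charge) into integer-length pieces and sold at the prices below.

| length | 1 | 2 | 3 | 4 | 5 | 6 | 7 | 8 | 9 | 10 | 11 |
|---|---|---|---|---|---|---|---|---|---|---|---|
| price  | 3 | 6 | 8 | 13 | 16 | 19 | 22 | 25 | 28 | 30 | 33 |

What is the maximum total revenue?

Consider every possible first cut. v[k] is the best of p[i]+v[k−i] over all sellable i≤k.
v[1] = 3
v[2] = max(3+3, 6+0) = 6
v[3] = max(3+6, 6+3, 8+0) = 9
v[4] = max(3+9, 6+6, 8+3, 13+0) = 13
v[5] = max(3+13, 6+9, 8+6, 13+3, 16+0) = 16
v[6] = max(3+16, 6+13, 8+9, 13+6, 16+3, 19+0) = 19
v[7] = max(3+19, 6+16, 8+13, …, 19+3, 22+0) = 22
v[8] = max(3+22, 6+19, 8+16, …, 22+3, 25+0) = 26
v[9] = max(3+26, 6+22, 8+19, …, 25+3, 28+0) = 29
v[10] = max(3+29, 6+26, 8+22, …, 28+3, 30+0) = 32
v[11] = max(3+32, 6+29, 8+26, …, 30+3, 33+0) = 35
One optimal cutting: 4 + 4 + 1 + 1 + 1 → $13 + $13 + $3 + $3 + $3 = $35.

35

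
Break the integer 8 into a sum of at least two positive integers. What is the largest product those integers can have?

18

Define g[k] = max over 1≤i<k of i · max(k−i, g[k−i]); the inner max lets the remainder stay uncut if that's better.
g[2] = 1*max(1,0) = 1*1 = 1
g[3] = 1*max(2,1) = 1*2 = 2
g[4] = 2*max(2,1) = 2*2 = 4
g[5] = 2*max(3,2) = 2*3 = 6
g[6] = 3*max(3,2) = 3*3 = 9
g[7] = 2*max(5,6) = 2*6 = 12
g[8] = 2*max(6,9) = 2*9 = 18
One optimal split: 3 + 3 + 2; product 3*3*2 = 18.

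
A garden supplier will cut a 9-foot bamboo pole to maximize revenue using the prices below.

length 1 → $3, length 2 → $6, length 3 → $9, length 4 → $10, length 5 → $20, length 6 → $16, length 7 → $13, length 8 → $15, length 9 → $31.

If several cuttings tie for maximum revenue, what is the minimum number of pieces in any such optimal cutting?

Consider every possible first cut. r[k] is the best of p[i]+r[k−i] over all sellable i≤k.
r[1] = 3
r[2] = 6  (first piece 1, then r[1]=3)
r[3] = 9  (first piece 1, then r[2]=6)
r[4] = 12  (first piece 1, then r[3]=9)
r[5] = 20
r[6] = 23  (first piece 1, then r[5]=20)
r[7] = 26  (first piece 1, then r[6]=23)
r[8] = 29  (first piece 1, then r[7]=26)
r[9] = 32  (first piece 1, then r[8]=29)
Maximum revenue is $32.
Now minimize piece count subject to staying optimal: for each k, pieces[k] = 1 + min over i with p[i]+r[k−i]=r[k] of pieces[k−i].
pieces[6] = 2
pieces[7] = 2
pieces[8] = 2
pieces[9] = 3

3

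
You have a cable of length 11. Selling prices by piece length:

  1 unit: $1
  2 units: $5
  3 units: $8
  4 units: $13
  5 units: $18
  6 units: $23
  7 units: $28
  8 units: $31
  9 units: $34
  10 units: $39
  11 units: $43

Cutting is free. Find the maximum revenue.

43

Consider every possible first cut. v[k] is the best of p[i]+v[k−i] over all sellable i≤k.
v[1] = 1
v[2] = 5
v[3] = 8
v[4] = 13
v[5] = 18
v[6] = 23
v[7] = 28
v[8] = 31
v[9] = 34
v[10] = 39
v[11] = 43
Best is to sell the whole 11-unit piece uncut for $43.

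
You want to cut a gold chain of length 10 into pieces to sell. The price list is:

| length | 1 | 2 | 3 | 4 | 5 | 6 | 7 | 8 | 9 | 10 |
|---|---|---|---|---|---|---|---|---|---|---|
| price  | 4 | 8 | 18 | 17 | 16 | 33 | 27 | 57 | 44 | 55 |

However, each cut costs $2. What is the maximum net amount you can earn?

63

Consider every possible first cut. net[k] is the best of p[i]+net[k−i] over all sellable i≤k, charging 2 whenever i<k.
net[1] = 4
net[2] = 8
net[3] = 18
net[4] = 20  (first piece 1, then net[3]=18)
net[5] = 24  (first piece 2, then net[3]=18)
net[6] = 34  (first piece 3, then net[3]=18)
net[7] = 36  (first piece 1, then net[6]=34)
net[8] = 57
net[9] = 59  (first piece 1, then net[8]=57)
net[10] = 63  (first piece 2, then net[8]=57)
One optimal plan: pieces 8 + 2 (1 cut) → $65 − $2 = $63.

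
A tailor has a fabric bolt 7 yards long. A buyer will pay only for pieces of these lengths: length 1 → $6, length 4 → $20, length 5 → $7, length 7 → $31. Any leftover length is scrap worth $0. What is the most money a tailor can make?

Let f[k] be the best obtainable value from length k. For each k, try every first piece i and keep the best of price[i] + f[k−i].
f[1] = 6
f[2] = 12  (first piece 1, then f[1]=6)
f[3] = 18  (first piece 1, then f[2]=12)
f[4] = 24  (first piece 1, then f[3]=18)
f[5] = 30  (first piece 1, then f[4]=24)
f[6] = 36  (first piece 1, then f[5]=30)
f[7] = 42  (first piece 1, then f[6]=36)
One optimal cutting: 1 + 1 + 1 + 1 + 1 + 1 + 1 → $42.

42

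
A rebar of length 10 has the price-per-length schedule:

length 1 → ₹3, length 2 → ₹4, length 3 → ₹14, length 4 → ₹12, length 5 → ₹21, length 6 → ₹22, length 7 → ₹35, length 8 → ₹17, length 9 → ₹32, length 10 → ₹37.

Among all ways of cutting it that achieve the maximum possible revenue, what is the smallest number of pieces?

2

Consider every possible first cut. r[k] is the best of p[i]+r[k−i] over all sellable i≤k.
r[1] = 3
r[2] = 6  (first piece 1, then r[1]=3)
r[3] = 14
r[4] = 17  (first piece 1, then r[3]=14)
r[5] = 21
r[6] = 28  (first piece 3, then r[3]=14)
r[7] = 35
r[8] = 38  (first piece 1, then r[7]=35)
r[9] = 42  (first piece 3, then r[6]=28)
r[10] = 49  (first piece 3, then r[7]=35)
Maximum revenue is ₹49.
Now minimize piece count subject to staying optimal: for each k, pieces[k] = 1 + min over i with p[i]+r[k−i]=r[k] of pieces[k−i].
pieces[7] = 1
pieces[8] = 2
pieces[9] = 3
pieces[10] = 2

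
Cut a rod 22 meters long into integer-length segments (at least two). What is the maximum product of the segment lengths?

2916

Define g[k] = max over 1≤i<k of i · max(k−i, g[k−i]); the inner max lets the remainder stay uncut if that's better.
g[2] = 1·max(1,0) = 1·1 = 1
g[3] = max(1·2, 2·1) = 2
g[4] = max(1·3, 2·2, 3·1) = 4
g[5] = max(1·4, 2·3, 3·2, 4·1) = 6
g[6] = max(1·6, 2·4, 3·3, 4·2, 5·1) = 9
g[7] = max(1·9, 2·6, 3·4, 4·3, 5·2, 6·1) = 12
g[8] = max(1·12, 2·9, 3·6, …, 6·2, 7·1) = 18
g[9] = max(1·18, 2·12, 3·9, …, 7·2, 8·1) = 27
g[10] = max(1·27, 2·18, 3·12, …, 8·2, 9·1) = 36
g[11] = max(1·36, 2·27, 3·18, …, 9·2, 10·1) = 54
g[12] = max(1·54, 2·36, 3·27, …, 10·2, 11·1) = 81
g[13] = max(1·81, 2·54, 3·36, …, 11·2, 12·1) = 108
g[14] = max(1·108, 2·81, 3·54, …, 12·2, 13·1) = 162
g[15] = max(1·162, 2·108, 3·81, …, 13·2, 14·1) = 243
g[16] = max(1·243, 2·162, 3·108, …, 14·2, 15·1) = 324
g[17] = max(1·324, 2·243, 3·162, …, 15·2, 16·1) = 486
g[18] = max(1·486, 2·324, 3·243, …, 16·2, 17·1) = 729
g[19] = max(1·729, 2·486, 3·324, …, 17·2, 18·1) = 972
g[20] = max(1·972, 2·729, 3·486, …, 18·2, 19·1) = 1458
g[21] = max(1·1458, 2·972, 3·729, …, 19·2, 20·1) = 2187
g[22] = max(1·2187, 2·1458, 3·972, …, 20·2, 21·1) = 2916
One optimal split: 3 + 3 + 3 + 3 + 3 + 3 + 2 + 2; product 3·3·3·3·3·3·2·2 = 2916.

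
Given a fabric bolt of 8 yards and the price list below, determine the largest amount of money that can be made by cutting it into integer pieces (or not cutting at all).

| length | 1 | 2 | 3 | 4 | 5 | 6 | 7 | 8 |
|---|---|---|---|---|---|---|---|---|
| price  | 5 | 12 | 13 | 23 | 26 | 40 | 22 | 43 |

52

Let r[k] be the best obtainable value from length k. For each k, try every first piece i and keep the best of price[i] + r[k−i].
r[1] = 5
r[2] = max(5+5, 12+0) = 12
r[3] = max(5+12, 12+5, 13+0) = 17
r[4] = max(5+17, 12+12, 13+5, 23+0) = 24
r[5] = max(5+24, 12+17, 13+12, 23+5, 26+0) = 29
r[6] = max(5+29, 12+24, 13+17, 23+12, 26+5, 40+0) = 40
r[7] = max(5+40, 12+29, 13+24, …, 40+5, 22+0) = 45
r[8] = max(5+45, 12+40, 13+29, …, 22+5, 43+0) = 52
One optimal cutting: 6 + 2 → $40 + $12 = $52.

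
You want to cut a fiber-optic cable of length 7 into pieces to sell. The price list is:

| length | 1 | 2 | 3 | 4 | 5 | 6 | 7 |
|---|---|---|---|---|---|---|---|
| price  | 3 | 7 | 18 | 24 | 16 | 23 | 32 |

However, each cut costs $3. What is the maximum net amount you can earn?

39

Consider every possible first cut. v[k] is the best of p[i]+v[k−i] over all sellable i≤k, charging 3 whenever i<k.
v[1] = 3
v[2] = 7
v[3] = 18
v[4] = 24
v[5] = 24  (first piece 1, then v[4]=24)
v[6] = 33  (first piece 3, then v[3]=18)
v[7] = 39  (first piece 3, then v[4]=24)
One optimal plan: pieces 4 + 3 (1 cut) → $42 − $3 = $39.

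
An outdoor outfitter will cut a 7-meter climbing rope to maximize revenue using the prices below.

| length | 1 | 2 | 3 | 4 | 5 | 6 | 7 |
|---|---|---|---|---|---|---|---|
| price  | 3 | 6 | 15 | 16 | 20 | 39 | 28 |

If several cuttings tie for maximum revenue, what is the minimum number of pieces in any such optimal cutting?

2

Consider every possible first cut. r[k] is the best of p[i]+r[k−i] over all sellable i≤k.
r[1] = 3
r[2] = 6  (first piece 1, then r[1]=3)
r[3] = 15
r[4] = 18  (first piece 1, then r[3]=15)
r[5] = 21  (first piece 1, then r[4]=18)
r[6] = 39
r[7] = 42  (first piece 1, then r[6]=39)
Maximum revenue is €42.
Now minimize piece count subject to staying optimal: for each k, pieces[k] = 1 + min over i with p[i]+r[k−i]=r[k] of pieces[k−i].
pieces[4] = 2
pieces[5] = 2
pieces[6] = 1
pieces[7] = 2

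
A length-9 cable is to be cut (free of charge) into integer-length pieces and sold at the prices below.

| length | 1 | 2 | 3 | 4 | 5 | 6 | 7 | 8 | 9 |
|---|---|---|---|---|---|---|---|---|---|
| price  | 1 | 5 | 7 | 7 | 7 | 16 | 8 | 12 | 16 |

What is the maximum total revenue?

23

Build r[k] bottom-up: r[k] = max over allowed piece i of (p[i] + r[k−i]).
r[1] = 1
r[2] = 5
r[3] = 7
r[4] = 10  (first piece 2, then r[2]=5)
r[5] = 12  (first piece 2, then r[3]=7)
r[6] = 16
r[7] = 17  (first piece 1, then r[6]=16)
r[8] = 21  (first piece 2, then r[6]=16)
r[9] = 23  (first piece 3, then r[6]=16)
One optimal cutting: 6 + 3 → $16 + $7 = $23.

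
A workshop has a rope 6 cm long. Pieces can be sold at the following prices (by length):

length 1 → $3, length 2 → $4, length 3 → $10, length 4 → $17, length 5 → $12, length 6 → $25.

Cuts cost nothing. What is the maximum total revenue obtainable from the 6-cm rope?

25

Build best[k] bottom-up: best[k] = max over allowed piece i of (p[i] + best[k−i]).
best[1] = 3
best[2] = max(3+3, 4+0) = 6
best[3] = max(3+6, 4+3, 10+0) = 10
best[4] = max(3+10, 4+6, 10+3, 17+0) = 17
best[5] = max(3+17, 4+10, 10+6, 17+3, 12+0) = 20
best[6] = max(3+20, 4+17, 10+10, 17+6, 12+3, 25+0) = 25
Best is to sell the whole 6-cm piece uncut for $25.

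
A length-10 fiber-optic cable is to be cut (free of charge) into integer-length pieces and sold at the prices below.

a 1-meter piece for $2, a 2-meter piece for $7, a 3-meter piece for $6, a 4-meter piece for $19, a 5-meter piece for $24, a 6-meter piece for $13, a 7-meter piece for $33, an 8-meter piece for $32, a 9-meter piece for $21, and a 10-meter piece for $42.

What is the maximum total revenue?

48

Let v[k] be the best obtainable value from length k. For each k, try every first piece i and keep the best of price[i] + v[k−i].
v[1] = 2
v[2] = max(2+2, 7+0) = 7
v[3] = max(2+7, 7+2, 6+0) = 9
v[4] = max(2+9, 7+7, 6+2, 19+0) = 19
v[5] = max(2+19, 7+9, 6+7, 19+2, 24+0) = 24
v[6] = max(2+24, 7+19, 6+9, 19+7, 24+2, 13+0) = 26
v[7] = max(2+26, 7+24, 6+19, …, 13+2, 33+0) = 33
v[8] = max(2+33, 7+26, 6+24, …, 33+2, 32+0) = 38
v[9] = max(2+38, 7+33, 6+26, …, 32+2, 21+0) = 43
v[10] = max(2+43, 7+38, 6+33, …, 21+2, 42+0) = 48
One optimal cutting: 5 + 5 → $24 + $24 = $48.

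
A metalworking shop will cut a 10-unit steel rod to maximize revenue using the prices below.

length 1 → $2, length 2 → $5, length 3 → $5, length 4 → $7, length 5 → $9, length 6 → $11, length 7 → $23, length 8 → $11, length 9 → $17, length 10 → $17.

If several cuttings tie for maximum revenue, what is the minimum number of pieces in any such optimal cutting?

Let r[k] be the best obtainable value from length k. For each k, try every first piece i and keep the best of price[i] + r[k−i].
r[1] = 2
r[2] = max(2+2, 5+0) = 5
r[3] = max(2+5, 5+2, 5+0) = 7
r[4] = max(2+7, 5+5, 5+2, 7+0) = 10
r[5] = max(2+10, 5+7, 5+5, 7+2, 9+0) = 12
r[6] = max(2+12, 5+10, 5+7, 7+5, 9+2, 11+0) = 15
r[7] = max(2+15, 5+12, 5+10, …, 11+2, 23+0) = 23
r[8] = max(2+23, 5+15, 5+12, …, 23+2, 11+0) = 25
r[9] = max(2+25, 5+23, 5+15, …, 11+2, 17+0) = 28
r[10] = max(2+28, 5+25, 5+23, …, 17+2, 17+0) = 30
Maximum revenue is $30.
Now minimize piece count subject to staying optimal: for each k, pieces[k] = 1 + min over i with p[i]+r[k−i]=r[k] of pieces[k−i].
pieces[7] = 1
pieces[8] = 2
pieces[9] = 2
pieces[10] = 3

3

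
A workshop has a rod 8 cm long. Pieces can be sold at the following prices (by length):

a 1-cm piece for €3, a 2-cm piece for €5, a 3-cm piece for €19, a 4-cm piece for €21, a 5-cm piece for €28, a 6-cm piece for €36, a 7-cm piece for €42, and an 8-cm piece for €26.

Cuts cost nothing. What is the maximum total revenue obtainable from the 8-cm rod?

47

Consider every possible first cut. best[k] is the best of p[i]+best[k−i] over all sellable i≤k.
best[1] = 3
best[2] = 6  (first piece 1, then best[1]=3)
best[3] = 19
best[4] = 22  (first piece 1, then best[3]=19)
best[5] = 28
best[6] = 38  (first piece 3, then best[3]=19)
best[7] = 42
best[8] = 47  (first piece 3, then best[5]=28)
One optimal cutting: 5 + 3 → €28 + €19 = €47.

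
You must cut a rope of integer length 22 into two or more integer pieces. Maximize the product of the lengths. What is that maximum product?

Define m[k] = max over 1≤i<k of i · max(k−i, m[k−i]); the inner max lets the remainder stay uncut if that's better.
m[2] = 1·max(1,0) = 1·1 = 1
m[3] = 1·max(2,1) = 1·2 = 2
m[4] = 2·max(2,1) = 2·2 = 4
m[5] = 2·max(3,2) = 2·3 = 6
m[6] = 3·max(3,2) = 3·3 = 9
m[7] = 2·max(5,6) = 2·6 = 12
m[8] = 2·max(6,9) = 2·9 = 18
m[9] = 3·max(6,9) = 3·9 = 27
m[10] = 2·max(8,18) = 2·18 = 36
m[11] = 2·max(9,27) = 2·27 = 54
m[12] = 3·max(9,27) = 3·27 = 81
m[13] = 2·max(11,54) = 2·54 = 108
m[14] = 2·max(12,81) = 2·81 = 162
m[15] = 3·max(12,81) = 3·81 = 243
m[16] = 2·max(14,162) = 2·162 = 324
m[17] = 2·max(15,243) = 2·243 = 486
m[18] = 3·max(15,243) = 3·243 = 729
m[19] = 2·max(17,486) = 2·486 = 972
m[20] = 2·max(18,729) = 2·729 = 1458
m[21] = 3·max(18,729) = 3·729 = 2187
m[22] = 2·max(20,1458) = 2·1458 = 2916
One optimal split: 3 + 3 + 3 + 3 + 3 + 3 + 2 + 2; product 3·3·3·3·3·3·2·2 = 2916.

2916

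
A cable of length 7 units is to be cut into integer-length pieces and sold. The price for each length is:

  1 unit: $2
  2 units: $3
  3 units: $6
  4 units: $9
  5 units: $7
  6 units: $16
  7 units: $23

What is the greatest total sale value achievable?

23

Build R[k] bottom-up: R[k] = max over allowed piece i of (p[i] + R[k−i]).
R[1] = 2
R[2] = 4  (first piece 1, then R[1]=2)
R[3] = 6  (first piece 1, then R[2]=4)
R[4] = 9
R[5] = 11  (first piece 1, then R[4]=9)
R[6] = 16
R[7] = 23
Best is to sell the whole 7-unit piece uncut for $23.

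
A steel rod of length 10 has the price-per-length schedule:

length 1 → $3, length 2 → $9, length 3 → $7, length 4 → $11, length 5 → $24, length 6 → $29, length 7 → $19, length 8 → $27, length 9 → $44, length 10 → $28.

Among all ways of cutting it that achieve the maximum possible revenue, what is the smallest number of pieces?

Consider every possible first cut. r[k] is the best of p[i]+r[k−i] over all sellable i≤k.
r[1] = 3
r[2] = max(3+3, 9+0) = 9
r[3] = max(3+9, 9+3, 7+0) = 12
r[4] = max(3+12, 9+9, 7+3, 11+0) = 18
r[5] = max(3+18, 9+12, 7+9, 11+3, 24+0) = 24
r[6] = max(3+24, 9+18, 7+12, 11+9, 24+3, 29+0) = 29
r[7] = max(3+29, 9+24, 7+18, …, 29+3, 19+0) = 33
r[8] = max(3+33, 9+29, 7+24, …, 19+3, 27+0) = 38
r[9] = max(3+38, 9+33, 7+29, …, 27+3, 44+0) = 44
r[10] = max(3+44, 9+38, 7+33, …, 44+3, 28+0) = 48
Maximum revenue is $48.
Now minimize piece count subject to staying optimal: for each k, pieces[k] = 1 + min over i with p[i]+r[k−i]=r[k] of pieces[k−i].
pieces[7] = 2
pieces[8] = 2
pieces[9] = 1
pieces[10] = 2

2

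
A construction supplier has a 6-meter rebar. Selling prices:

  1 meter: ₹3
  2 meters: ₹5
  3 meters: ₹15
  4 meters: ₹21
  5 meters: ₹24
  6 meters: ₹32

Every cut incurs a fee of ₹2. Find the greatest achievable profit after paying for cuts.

32

Let v[k] be the best obtainable value from length k. For each k, try every first piece i and keep the best of price[i] + v[k−i] minus the 2 cut fee when i<k.
v[1] = 3
v[2] = 5
v[3] = 15
v[4] = 21
v[5] = 24
v[6] = 32
Best is to make no cuts and sell whole for ₹32.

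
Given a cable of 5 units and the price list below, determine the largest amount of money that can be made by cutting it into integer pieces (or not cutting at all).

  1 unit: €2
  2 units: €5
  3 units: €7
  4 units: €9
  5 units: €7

Consider every possible first cut. v[k] is the best of p[i]+v[k−i] over all sellable i≤k.
v[1] = 2
v[2] = 5
v[3] = 7  (first piece 1, then v[2]=5)
v[4] = 10  (first piece 2, then v[2]=5)
v[5] = 12  (first piece 1, then v[4]=10)
One optimal cutting: 2 + 2 + 1 → €5 + €5 + €2 = €12.

12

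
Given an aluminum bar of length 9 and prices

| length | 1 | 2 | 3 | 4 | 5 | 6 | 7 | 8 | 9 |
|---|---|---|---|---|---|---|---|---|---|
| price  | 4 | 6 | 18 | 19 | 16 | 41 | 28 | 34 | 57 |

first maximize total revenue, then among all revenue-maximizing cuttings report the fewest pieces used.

Let r[k] be the best obtainable value from length k. For each k, try every first piece i and keep the best of price[i] + r[k−i].
r[1] = 4
r[2] = max(4+4, 6+0) = 8
r[3] = max(4+8, 6+4, 18+0) = 18
r[4] = max(4+18, 6+8, 18+4, 19+0) = 22
r[5] = max(4+22, 6+18, 18+8, 19+4, 16+0) = 26
r[6] = max(4+26, 6+22, 18+18, 19+8, 16+4, 41+0) = 41
r[7] = max(4+41, 6+26, 18+22, …, 41+4, 28+0) = 45
r[8] = max(4+45, 6+41, 18+26, …, 28+4, 34+0) = 49
r[9] = max(4+49, 6+45, 18+41, …, 34+4, 57+0) = 59
Maximum revenue is $59.
Now minimize piece count subject to staying optimal: for each k, pieces[k] = 1 + min over i with p[i]+r[k−i]=r[k] of pieces[k−i].
pieces[6] = 1
pieces[7] = 2
pieces[8] = 3
pieces[9] = 2

2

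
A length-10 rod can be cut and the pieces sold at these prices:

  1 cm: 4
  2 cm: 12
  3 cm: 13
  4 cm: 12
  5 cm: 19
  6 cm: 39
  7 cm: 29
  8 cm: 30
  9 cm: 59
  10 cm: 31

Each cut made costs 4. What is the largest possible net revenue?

59

Let net[k] be the best obtainable value from length k. For each k, try every first piece i and keep the best of price[i] + net[k−i] minus the 4 cut fee when i<k.
net[1] = 4
net[2] = max(4+4-4, 12+0) = 12
net[3] = max(4+12-4, 12+4-4, 13+0) = 13
net[4] = max(4+13-4, 12+12-4, 13+4-4, 12+0) = 20
net[5] = max(4+20-4, 12+13-4, 13+12-4, 12+4-4, 19+0) = 21
net[6] = max(4+21-4, 12+20-4, 13+13-4, 12+12-4, 19+4-4, 39+0) = 39
net[7] = max(4+39-4, 12+21-4, 13+20-4, …, 39+4-4, 29+0) = 39
net[8] = max(4+39-4, 12+39-4, 13+21-4, …, 29+4-4, 30+0) = 47
net[9] = max(4+47-4, 12+39-4, 13+39-4, …, 30+4-4, 59+0) = 59
net[10] = max(4+59-4, 12+47-4, 13+39-4, …, 59+4-4, 31+0) = 59
One optimal plan: pieces 9 + 1 (1 cut) → 63 − 4 = 59.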